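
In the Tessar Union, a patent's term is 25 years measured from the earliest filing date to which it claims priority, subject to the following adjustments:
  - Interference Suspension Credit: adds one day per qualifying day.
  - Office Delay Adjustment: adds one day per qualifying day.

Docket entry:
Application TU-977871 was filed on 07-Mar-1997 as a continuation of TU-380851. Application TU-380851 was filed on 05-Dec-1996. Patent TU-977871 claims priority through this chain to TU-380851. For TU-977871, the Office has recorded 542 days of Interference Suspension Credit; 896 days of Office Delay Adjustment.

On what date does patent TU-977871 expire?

2025-11-12

Earliest priority filing: 5 December 1996.
Base term: 5 December 1996 + 25 years → 5 December 2021.
Interference Suspension Credit: +542 days → 31 May 2023.
Office Delay Adjustment: +896 days → 12 November 2025.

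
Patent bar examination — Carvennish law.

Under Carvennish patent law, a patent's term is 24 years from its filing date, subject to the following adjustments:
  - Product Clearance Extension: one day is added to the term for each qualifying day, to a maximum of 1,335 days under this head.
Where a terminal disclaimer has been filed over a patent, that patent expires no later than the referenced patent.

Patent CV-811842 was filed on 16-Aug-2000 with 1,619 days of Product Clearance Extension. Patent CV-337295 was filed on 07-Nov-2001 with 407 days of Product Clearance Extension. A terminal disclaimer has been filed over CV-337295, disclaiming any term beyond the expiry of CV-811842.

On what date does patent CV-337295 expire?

December 19, 2026

Natural term of CV-337295:
  Base: filing + 24 years → 7 November 2025.
  Product Clearance Extension: 407 days (within the 1335-day cap) → +407 days → 19 December 2026.
Expiry of referenced patent CV-811842:
  Base: filing + 24 years → 16 August 2024.
  Product Clearance Extension: 1619 days claimed exceeds the 1335-day cap, so +1335 days → 12 April 2028.
Terminal disclaimer: CV-337295 expires on the earlier of 19 December 2026 and 12 April 2028.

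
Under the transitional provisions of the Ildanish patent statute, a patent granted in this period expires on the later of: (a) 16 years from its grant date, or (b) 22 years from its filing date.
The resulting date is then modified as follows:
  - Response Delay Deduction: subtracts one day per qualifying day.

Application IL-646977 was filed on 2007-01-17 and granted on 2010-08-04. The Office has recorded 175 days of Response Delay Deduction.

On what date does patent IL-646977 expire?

2028-07-26

(a) grant + 16 years → 4 August 2026.
(b) filing + 22 years → 17 January 2029.
Later of the two: 17 January 2029.
Response Delay Deduction: −175 days → 26 July 2028.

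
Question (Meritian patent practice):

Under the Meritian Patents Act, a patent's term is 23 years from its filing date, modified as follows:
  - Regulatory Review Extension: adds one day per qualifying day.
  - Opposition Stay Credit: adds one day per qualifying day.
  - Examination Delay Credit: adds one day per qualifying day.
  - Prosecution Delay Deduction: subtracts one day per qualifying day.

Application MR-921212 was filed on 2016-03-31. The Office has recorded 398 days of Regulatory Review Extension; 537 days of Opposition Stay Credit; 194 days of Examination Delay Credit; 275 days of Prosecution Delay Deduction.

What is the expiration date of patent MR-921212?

Base term: filing date + 23 years → 31 March 2039.
Regulatory Review Extension: +398 days → 2 May 2040.
Opposition Stay Credit: +537 days → 21 October 2041.
Examination Delay Credit: +194 days → 3 May 2042.
Prosecution Delay Deduction: −275 days → 1 August 2041.

August 1, 2041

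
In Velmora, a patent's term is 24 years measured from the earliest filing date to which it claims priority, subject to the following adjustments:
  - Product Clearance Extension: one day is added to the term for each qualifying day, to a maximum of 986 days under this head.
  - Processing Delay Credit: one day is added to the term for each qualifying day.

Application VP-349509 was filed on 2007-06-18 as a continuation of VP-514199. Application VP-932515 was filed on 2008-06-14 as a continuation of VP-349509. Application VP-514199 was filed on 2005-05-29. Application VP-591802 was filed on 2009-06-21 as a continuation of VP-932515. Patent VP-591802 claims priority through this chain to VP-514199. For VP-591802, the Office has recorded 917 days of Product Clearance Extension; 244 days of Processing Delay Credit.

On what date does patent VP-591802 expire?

Earliest priority filing: 29 May 2005.
Base term: 29 May 2005 + 24 years → 29 May 2029.
Product Clearance Extension: 917 days (within the 986-day cap) → +917 days → 2 December 2031.
Processing Delay Credit: +244 days → 2 August 2032.

August 2, 2032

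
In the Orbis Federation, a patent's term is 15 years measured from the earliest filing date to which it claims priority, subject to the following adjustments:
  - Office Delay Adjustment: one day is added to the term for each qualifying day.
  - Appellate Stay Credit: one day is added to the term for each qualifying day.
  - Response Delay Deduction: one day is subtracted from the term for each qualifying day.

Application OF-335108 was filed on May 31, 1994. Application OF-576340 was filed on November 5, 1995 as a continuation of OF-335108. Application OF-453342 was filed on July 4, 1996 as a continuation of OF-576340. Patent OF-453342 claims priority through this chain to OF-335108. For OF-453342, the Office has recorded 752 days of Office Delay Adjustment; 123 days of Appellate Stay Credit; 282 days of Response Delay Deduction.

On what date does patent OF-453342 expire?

Earliest priority filing: 31 May 1994.
Base term: 31 May 1994 + 15 years → 31 May 2009.
Office Delay Adjustment: +752 days → 22 June 2011.
Appellate Stay Credit: +123 days → 23 October 2011.
Response Delay Deduction: −282 days → 14 January 2011.

January 14, 2011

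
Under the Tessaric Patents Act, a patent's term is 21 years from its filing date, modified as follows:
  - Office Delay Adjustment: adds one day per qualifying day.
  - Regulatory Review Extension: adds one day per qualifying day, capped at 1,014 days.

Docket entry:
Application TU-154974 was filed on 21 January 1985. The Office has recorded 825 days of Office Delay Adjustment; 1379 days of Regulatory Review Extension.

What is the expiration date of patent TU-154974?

2011-02-03

Base term: filing date + 21 years → 21 January 2006.
Office Delay Adjustment: +825 days → 25 April 2008.
Regulatory Review Extension: 1379 days claimed exceeds the 1014-day cap, so +1014 days → 3 February 2011.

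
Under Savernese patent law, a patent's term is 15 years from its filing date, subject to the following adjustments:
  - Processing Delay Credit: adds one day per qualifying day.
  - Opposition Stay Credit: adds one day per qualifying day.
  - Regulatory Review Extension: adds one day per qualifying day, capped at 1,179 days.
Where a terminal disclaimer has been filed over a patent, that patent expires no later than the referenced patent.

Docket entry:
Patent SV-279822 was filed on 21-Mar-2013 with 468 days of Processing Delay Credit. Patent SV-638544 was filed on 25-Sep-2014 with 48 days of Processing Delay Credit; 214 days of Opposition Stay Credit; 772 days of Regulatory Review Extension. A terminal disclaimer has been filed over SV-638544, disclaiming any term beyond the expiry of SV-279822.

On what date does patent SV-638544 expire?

Natural term of SV-638544:
  Base: filing + 15 years → 25 September 2029.
  Processing Delay Credit: +48 days → 12 November 2029.
  Opposition Stay Credit: +214 days → 14 June 2030.
  Regulatory Review Extension: 772 days (within the 1179-day cap) → +772 days → 25 July 2032.
Expiry of referenced patent SV-279822:
  Base: filing + 15 years → 21 March 2028.
  Processing Delay Credit: +468 days → 2 July 2029.
Terminal disclaimer: SV-638544 expires on the earlier of 25 July 2032 and 2 July 2029.

2029-07-02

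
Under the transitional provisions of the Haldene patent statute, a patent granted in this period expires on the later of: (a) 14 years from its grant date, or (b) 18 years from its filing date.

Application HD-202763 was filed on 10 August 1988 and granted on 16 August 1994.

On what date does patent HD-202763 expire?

(a) grant + 14 years → 16 August 2008.
(b) filing + 18 years → 10 August 2006.
Later of the two: 16 August 2008.

2008-08-16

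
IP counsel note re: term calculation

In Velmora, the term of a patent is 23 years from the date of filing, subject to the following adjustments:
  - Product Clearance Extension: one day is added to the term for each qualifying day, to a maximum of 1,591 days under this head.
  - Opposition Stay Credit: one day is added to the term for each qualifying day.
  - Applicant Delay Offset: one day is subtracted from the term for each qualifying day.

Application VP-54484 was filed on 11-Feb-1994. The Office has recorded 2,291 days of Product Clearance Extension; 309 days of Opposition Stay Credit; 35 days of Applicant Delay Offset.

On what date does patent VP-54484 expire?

March 22, 2022

Base term: filing date + 23 years → 11 February 2017.
Product Clearance Extension: 2291 days claimed exceeds the 1591-day cap, so +1591 days → 21 June 2021.
Opposition Stay Credit: +309 days → 26 April 2022.
Applicant Delay Offset: −35 days → 22 March 2022.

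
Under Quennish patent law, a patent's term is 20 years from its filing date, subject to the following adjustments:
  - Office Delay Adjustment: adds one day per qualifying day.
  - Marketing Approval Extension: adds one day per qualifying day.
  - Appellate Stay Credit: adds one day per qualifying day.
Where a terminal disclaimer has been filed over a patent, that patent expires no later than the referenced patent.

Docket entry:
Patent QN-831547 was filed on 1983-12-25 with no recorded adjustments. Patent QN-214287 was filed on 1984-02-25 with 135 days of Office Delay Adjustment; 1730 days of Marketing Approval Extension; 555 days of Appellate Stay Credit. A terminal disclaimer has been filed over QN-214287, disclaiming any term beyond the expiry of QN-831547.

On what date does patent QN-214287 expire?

Natural term of QN-214287:
  Base: filing + 20 years → 25 February 2004.
  Office Delay Adjustment: +135 days → 9 July 2004.
  Marketing Approval Extension: +1730 days → 4 April 2009.
  Appellate Stay Credit: +555 days → 11 October 2010.
Expiry of referenced patent QN-831547:
  Base: filing + 20 years → 25 December 2003.
Terminal disclaimer: QN-214287 expires on the earlier of 11 October 2010 and 25 December 2003.

2003-12-25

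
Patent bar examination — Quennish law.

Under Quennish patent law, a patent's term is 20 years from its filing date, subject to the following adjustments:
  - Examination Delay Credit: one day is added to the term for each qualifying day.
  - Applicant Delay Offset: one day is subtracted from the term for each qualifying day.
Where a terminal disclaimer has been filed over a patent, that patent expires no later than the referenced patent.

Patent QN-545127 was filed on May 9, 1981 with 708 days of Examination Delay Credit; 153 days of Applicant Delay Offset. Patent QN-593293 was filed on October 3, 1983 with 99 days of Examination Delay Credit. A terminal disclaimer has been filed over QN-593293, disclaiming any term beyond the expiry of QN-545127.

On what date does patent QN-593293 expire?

November 15, 2002

Natural term of QN-593293:
  Base: filing + 20 years → 3 October 2003.
  Examination Delay Credit: +99 days → 10 January 2004.
Expiry of referenced patent QN-545127:
  Base: filing + 20 years → 9 May 2001.
  Examination Delay Credit: +708 days → 17 April 2003.
  Applicant Delay Offset: −153 days → 15 November 2002.
Terminal disclaimer: QN-593293 expires on the earlier of 10 January 2004 and 15 November 2002.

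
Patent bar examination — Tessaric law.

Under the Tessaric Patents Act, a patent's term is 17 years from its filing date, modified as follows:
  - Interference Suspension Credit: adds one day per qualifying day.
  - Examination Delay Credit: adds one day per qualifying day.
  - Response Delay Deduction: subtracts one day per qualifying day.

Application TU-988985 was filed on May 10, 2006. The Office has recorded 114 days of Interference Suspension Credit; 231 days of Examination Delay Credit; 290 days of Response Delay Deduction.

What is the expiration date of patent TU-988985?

2023-07-04

Base term: filing date + 17 years → 10 May 2023.
Interference Suspension Credit: +114 days → 1 September 2023.
Examination Delay Credit: +231 days → 19 April 2024.
Response Delay Deduction: −290 days → 4 July 2023.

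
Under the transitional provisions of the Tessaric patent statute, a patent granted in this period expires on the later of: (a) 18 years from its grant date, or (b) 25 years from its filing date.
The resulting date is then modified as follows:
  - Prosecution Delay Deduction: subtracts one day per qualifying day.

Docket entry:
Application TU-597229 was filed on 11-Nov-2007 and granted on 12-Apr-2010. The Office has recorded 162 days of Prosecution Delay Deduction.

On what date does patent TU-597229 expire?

2032-06-02

(a) grant + 18 years → 12 April 2028.
(b) filing + 25 years → 11 November 2032.
Later of the two: 11 November 2032.
Prosecution Delay Deduction: −162 days → 2 June 2032.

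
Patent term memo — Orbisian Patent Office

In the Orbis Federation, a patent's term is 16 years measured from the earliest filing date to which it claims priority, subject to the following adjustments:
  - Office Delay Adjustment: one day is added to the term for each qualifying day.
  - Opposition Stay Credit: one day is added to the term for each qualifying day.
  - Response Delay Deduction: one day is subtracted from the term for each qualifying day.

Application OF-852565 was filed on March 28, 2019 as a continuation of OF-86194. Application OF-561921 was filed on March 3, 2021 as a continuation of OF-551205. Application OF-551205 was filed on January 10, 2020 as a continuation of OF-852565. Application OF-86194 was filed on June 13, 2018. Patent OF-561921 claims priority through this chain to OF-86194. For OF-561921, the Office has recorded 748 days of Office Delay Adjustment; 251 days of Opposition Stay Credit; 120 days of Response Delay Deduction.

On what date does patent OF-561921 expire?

Earliest priority filing: 13 June 2018.
Base term: 13 June 2018 + 16 years → 13 June 2034.
Office Delay Adjustment: +748 days → 30 June 2036.
Opposition Stay Credit: +251 days → 8 March 2037.
Response Delay Deduction: −120 days → 8 November 2036.

November 8, 2036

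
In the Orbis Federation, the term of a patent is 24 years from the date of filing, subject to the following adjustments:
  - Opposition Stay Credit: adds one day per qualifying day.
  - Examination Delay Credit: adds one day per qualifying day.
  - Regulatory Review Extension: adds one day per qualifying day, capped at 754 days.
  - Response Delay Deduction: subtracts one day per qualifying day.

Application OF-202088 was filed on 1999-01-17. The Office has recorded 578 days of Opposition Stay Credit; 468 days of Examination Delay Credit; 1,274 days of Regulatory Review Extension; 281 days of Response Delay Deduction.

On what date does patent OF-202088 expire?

2027-03-16

Base term: filing date + 24 years → 17 January 2023.
Opposition Stay Credit: +578 days → 17 August 2024.
Examination Delay Credit: +468 days → 28 November 2025.
Regulatory Review Extension: 1274 days claimed exceeds the 754-day cap, so +754 days → 22 December 2027.
Response Delay Deduction: −281 days → 16 March 2027.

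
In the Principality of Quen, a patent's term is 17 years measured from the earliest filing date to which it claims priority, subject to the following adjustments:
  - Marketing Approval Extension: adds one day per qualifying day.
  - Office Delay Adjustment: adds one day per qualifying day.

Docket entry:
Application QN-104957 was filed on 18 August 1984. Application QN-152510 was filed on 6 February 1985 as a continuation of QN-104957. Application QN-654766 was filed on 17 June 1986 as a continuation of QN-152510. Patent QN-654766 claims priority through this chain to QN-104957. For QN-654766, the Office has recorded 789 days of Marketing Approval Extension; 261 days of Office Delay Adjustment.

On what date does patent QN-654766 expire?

Earliest priority filing: 18 August 1984.
Base term: 18 August 1984 + 17 years → 18 August 2001.
Marketing Approval Extension: +789 days → 16 October 2003.
Office Delay Adjustment: +261 days → 3 July 2004.

July 3, 2004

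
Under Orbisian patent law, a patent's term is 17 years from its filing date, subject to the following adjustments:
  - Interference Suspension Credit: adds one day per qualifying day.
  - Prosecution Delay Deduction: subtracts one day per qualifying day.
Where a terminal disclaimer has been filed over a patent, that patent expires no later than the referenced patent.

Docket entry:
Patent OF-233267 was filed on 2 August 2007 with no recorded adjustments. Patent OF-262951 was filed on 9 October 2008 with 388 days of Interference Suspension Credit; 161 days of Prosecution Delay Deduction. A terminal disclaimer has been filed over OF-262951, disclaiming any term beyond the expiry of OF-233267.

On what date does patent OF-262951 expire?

Natural term of OF-262951:
  Base: filing + 17 years → 9 October 2025.
  Interference Suspension Credit: +388 days → 1 November 2026.
  Prosecution Delay Deduction: −161 days → 24 May 2026.
Expiry of referenced patent OF-233267:
  Base: filing + 17 years → 2 August 2024.
Terminal disclaimer: OF-262951 expires on the earlier of 24 May 2026 and 2 August 2024.

2024-08-02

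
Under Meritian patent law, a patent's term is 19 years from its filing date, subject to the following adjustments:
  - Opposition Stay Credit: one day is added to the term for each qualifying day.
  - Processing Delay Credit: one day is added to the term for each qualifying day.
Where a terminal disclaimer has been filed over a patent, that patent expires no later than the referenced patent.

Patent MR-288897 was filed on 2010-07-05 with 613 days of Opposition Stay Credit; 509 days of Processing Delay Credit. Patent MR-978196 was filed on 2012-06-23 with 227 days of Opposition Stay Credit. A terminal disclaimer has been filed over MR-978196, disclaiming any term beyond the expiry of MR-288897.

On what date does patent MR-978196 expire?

2032-02-05

Natural term of MR-978196:
  Base: filing + 19 years → 23 June 2031.
  Opposition Stay Credit: +227 days → 5 February 2032.
Expiry of referenced patent MR-288897:
  Base: filing + 19 years → 5 July 2029.
  Opposition Stay Credit: +613 days → 10 March 2031.
  Processing Delay Credit: +509 days → 31 July 2032.
Terminal disclaimer: MR-978196 expires on the earlier of 5 February 2032 and 31 July 2032.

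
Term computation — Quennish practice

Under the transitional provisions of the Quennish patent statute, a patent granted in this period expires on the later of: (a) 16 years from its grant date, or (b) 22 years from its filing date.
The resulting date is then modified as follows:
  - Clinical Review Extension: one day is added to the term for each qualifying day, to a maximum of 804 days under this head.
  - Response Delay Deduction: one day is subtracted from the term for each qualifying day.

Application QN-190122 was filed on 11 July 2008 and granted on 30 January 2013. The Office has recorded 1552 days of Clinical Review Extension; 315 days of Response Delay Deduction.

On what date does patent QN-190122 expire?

(a) grant + 16 years → 30 January 2029.
(b) filing + 22 years → 11 July 2030.
Later of the two: 11 July 2030.
Clinical Review Extension: 1552 days claimed exceeds the 804-day cap, so +804 days → 22 September 2032.
Response Delay Deduction: −315 days → 12 November 2031.

2031-11-12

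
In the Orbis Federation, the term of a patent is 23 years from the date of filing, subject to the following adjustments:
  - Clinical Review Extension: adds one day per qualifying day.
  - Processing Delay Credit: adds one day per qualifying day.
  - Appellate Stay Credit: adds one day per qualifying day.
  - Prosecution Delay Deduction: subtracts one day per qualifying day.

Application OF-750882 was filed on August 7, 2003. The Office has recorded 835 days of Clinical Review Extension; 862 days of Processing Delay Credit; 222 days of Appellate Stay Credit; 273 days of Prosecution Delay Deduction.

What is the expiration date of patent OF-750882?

Base term: filing date + 23 years → 7 August 2026.
Clinical Review Extension: +835 days → 19 November 2028.
Processing Delay Credit: +862 days → 31 March 2031.
Appellate Stay Credit: +222 days → 8 November 2031.
Prosecution Delay Deduction: −273 days → 8 February 2031.

February 8, 2031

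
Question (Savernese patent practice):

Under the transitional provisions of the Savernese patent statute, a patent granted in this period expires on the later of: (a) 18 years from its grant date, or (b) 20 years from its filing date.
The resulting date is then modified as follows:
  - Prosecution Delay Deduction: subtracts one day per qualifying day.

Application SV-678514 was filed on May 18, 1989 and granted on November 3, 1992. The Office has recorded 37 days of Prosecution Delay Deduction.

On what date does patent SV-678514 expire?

September 27, 2010

(a) grant + 18 years → 3 November 2010.
(b) filing + 20 years → 18 May 2009.
Later of the two: 3 November 2010.
Prosecution Delay Deduction: −37 days → 27 September 2010.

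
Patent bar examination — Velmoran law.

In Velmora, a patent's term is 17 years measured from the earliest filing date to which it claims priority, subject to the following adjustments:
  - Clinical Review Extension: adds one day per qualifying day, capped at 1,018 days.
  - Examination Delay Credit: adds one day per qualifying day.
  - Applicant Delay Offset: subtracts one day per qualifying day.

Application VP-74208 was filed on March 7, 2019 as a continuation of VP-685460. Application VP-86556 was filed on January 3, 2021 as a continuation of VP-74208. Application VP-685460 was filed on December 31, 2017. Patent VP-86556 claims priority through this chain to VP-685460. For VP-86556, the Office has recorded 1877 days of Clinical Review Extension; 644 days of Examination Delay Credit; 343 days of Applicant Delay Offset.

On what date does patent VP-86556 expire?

2038-08-11

Earliest priority filing: 31 December 2017.
Base term: 31 December 2017 + 17 years → 31 December 2034.
Clinical Review Extension: 1877 days claimed exceeds the 1018-day cap, so +1018 days → 14 October 2037.
Examination Delay Credit: +644 days → 20 July 2039.
Applicant Delay Offset: −343 days → 11 August 2038.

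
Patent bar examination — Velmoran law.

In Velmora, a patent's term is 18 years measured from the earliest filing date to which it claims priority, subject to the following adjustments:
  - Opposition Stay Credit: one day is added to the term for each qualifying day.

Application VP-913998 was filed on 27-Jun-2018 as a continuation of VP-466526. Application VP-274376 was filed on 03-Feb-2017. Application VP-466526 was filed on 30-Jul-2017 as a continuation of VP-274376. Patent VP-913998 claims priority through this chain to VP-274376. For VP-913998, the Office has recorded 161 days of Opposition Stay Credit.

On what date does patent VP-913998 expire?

2035-07-14

Earliest priority filing: 3 February 2017.
Base term: 3 February 2017 + 18 years → 3 February 2035.
Opposition Stay Credit: +161 days → 14 July 2035.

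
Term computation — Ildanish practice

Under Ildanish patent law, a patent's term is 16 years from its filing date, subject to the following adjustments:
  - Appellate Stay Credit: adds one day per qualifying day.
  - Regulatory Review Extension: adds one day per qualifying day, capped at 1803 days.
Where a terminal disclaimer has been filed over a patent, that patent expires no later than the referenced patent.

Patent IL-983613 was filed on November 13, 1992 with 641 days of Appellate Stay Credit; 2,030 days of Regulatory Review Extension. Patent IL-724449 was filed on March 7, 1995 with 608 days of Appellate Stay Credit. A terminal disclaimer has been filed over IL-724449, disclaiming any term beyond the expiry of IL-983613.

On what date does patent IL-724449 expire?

November 4, 2012

Natural term of IL-724449:
  Base: filing + 16 years → 7 March 2011.
  Appellate Stay Credit: +608 days → 4 November 2012.
Expiry of referenced patent IL-983613:
  Base: filing + 16 years → 13 November 2008.
  Appellate Stay Credit: +641 days → 16 August 2010.
  Regulatory Review Extension: 2030 days claimed exceeds the 1803-day cap, so +1803 days → 24 July 2015.
Terminal disclaimer: IL-724449 expires on the earlier of 4 November 2012 and 24 July 2015.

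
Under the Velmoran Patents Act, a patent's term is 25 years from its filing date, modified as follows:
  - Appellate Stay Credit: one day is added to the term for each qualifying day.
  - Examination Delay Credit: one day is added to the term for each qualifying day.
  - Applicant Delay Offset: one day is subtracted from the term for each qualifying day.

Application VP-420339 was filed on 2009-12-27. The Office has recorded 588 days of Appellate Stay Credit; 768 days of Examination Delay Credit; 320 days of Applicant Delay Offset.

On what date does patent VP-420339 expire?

October 28, 2037

Base term: filing date + 25 years → 27 December 2034.
Appellate Stay Credit: +588 days → 6 August 2036.
Examination Delay Credit: +768 days → 13 September 2038.
Applicant Delay Offset: −320 days → 28 October 2037.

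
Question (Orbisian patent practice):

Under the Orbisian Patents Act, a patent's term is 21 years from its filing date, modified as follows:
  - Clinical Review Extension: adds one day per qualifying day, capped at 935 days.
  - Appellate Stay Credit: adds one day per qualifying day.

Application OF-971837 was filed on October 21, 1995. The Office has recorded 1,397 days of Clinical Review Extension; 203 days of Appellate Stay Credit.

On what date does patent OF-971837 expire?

Base term: filing date + 21 years → 21 October 2016.
Clinical Review Extension: 1397 days claimed exceeds the 935-day cap, so +935 days → 14 May 2019.
Appellate Stay Credit: +203 days → 3 December 2019.

2019-12-03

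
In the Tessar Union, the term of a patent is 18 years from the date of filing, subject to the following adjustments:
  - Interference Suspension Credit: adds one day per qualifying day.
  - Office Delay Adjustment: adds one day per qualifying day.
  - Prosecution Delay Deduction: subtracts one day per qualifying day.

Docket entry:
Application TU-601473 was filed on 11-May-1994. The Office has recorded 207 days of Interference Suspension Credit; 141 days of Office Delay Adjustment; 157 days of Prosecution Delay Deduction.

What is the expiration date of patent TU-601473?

Base term: filing date + 18 years → 11 May 2012.
Interference Suspension Credit: +207 days → 4 December 2012.
Office Delay Adjustment: +141 days → 24 April 2013.
Prosecution Delay Deduction: −157 days → 18 November 2012.

2012-11-18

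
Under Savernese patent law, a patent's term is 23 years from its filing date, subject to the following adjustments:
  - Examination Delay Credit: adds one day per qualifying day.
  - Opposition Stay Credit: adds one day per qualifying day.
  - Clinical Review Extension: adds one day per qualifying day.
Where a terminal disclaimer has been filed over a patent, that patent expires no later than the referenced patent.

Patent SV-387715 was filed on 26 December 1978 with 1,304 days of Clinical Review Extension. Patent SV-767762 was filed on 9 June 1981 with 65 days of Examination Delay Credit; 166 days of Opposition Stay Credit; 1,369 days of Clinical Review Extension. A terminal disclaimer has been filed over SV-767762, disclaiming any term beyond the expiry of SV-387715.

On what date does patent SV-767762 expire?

Natural term of SV-767762:
  Base: filing + 23 years → 9 June 2004.
  Examination Delay Credit: +65 days → 13 August 2004.
  Opposition Stay Credit: +166 days → 26 January 2005.
  Clinical Review Extension: +1369 days → 26 October 2008.
Expiry of referenced patent SV-387715:
  Base: filing + 23 years → 26 December 2001.
  Clinical Review Extension: +1304 days → 22 July 2005.
Terminal disclaimer: SV-767762 expires on the earlier of 26 October 2008 and 22 July 2005.

2005-07-22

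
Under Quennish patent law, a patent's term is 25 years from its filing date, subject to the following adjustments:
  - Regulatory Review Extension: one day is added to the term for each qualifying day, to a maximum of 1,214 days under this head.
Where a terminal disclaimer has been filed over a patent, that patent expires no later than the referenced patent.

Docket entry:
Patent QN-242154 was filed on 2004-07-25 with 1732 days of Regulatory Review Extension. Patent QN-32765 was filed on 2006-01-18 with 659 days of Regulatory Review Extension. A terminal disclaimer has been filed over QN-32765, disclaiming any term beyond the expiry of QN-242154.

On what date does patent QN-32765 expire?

2032-11-07

Natural term of QN-32765:
  Base: filing + 25 years → 18 January 2031.
  Regulatory Review Extension: 659 days (within the 1214-day cap) → +659 days → 7 November 2032.
Expiry of referenced patent QN-242154:
  Base: filing + 25 years → 25 July 2029.
  Regulatory Review Extension: 1732 days claimed exceeds the 1214-day cap, so +1214 days → 20 November 2032.
Terminal disclaimer: QN-32765 expires on the earlier of 7 November 2032 and 20 November 2032.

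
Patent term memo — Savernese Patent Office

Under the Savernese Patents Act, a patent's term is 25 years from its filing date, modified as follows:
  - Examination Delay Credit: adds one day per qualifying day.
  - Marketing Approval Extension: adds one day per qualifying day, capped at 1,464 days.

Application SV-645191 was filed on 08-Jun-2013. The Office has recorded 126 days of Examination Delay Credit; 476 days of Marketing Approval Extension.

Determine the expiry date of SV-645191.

January 31, 2040

Base term: filing date + 25 years → 8 June 2038.
Examination Delay Credit: +126 days → 12 October 2038.
Marketing Approval Extension: 476 days (within the 1464-day cap) → +476 days → 31 January 2040.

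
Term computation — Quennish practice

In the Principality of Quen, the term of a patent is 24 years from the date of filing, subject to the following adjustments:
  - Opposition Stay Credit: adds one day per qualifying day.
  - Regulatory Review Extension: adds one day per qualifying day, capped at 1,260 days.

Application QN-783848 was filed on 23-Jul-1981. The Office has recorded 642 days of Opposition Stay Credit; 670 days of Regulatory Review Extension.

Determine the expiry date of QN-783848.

Base term: filing date + 24 years → 23 July 2005.
Opposition Stay Credit: +642 days → 26 April 2007.
Regulatory Review Extension: 670 days (within the 1260-day cap) → +670 days → 24 February 2009.

2009-02-24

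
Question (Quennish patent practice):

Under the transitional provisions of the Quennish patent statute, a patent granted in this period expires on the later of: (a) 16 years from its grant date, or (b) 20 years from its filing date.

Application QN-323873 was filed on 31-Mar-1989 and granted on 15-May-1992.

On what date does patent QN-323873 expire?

March 31, 2009

(a) grant + 16 years → 15 May 2008.
(b) filing + 20 years → 31 March 2009.
Later of the two: 31 March 2009.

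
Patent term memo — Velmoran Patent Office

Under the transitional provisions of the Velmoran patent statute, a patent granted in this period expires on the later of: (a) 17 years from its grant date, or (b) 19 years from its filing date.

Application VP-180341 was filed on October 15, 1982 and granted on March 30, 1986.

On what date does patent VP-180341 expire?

(a) grant + 17 years → 30 March 2003.
(b) filing + 19 years → 15 October 2001.
Later of the two: 30 March 2003.

March 30, 2003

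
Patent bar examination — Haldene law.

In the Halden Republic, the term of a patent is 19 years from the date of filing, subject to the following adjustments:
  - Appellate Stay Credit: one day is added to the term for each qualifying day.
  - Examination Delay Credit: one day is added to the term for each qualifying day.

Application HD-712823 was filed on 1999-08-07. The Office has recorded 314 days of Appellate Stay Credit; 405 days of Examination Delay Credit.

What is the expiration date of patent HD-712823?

July 26, 2020

Base term: filing date + 19 years → 7 August 2018.
Appellate Stay Credit: +314 days → 17 June 2019.
Examination Delay Credit: +405 days → 26 July 2020.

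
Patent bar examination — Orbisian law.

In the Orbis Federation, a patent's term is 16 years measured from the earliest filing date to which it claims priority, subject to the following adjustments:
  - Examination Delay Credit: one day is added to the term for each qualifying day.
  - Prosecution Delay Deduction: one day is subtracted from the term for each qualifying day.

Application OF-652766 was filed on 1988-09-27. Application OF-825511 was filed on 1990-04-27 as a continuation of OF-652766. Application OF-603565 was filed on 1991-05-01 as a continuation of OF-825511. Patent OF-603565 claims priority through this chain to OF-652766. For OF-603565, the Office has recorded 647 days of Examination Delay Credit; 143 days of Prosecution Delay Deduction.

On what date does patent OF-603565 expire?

2006-02-13

Earliest priority filing: 27 September 1988.
Base term: 27 September 1988 + 16 years → 27 September 2004.
Examination Delay Credit: +647 days → 6 July 2006.
Prosecution Delay Deduction: −143 days → 13 February 2006.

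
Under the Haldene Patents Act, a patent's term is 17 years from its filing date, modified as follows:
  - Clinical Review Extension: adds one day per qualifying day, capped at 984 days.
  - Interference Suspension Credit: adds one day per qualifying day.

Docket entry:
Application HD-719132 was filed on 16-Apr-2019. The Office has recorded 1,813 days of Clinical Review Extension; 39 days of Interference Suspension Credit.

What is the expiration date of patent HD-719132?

2039-02-03

Base term: filing date + 17 years → 16 April 2036.
Clinical Review Extension: 1813 days claimed exceeds the 984-day cap, so +984 days → 26 December 2038.
Interference Suspension Credit: +39 days → 3 February 2039.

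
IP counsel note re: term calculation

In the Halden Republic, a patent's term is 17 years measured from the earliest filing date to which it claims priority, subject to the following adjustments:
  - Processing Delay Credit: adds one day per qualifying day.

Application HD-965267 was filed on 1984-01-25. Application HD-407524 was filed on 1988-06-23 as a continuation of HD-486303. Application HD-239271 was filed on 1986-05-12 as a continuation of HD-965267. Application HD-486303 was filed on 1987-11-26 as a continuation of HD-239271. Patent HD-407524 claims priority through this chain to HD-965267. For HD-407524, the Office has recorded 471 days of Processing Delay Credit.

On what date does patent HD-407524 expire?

Earliest priority filing: 25 January 1984.
Base term: 25 January 1984 + 17 years → 25 January 2001.
Processing Delay Credit: +471 days → 11 May 2002.

May 11, 2002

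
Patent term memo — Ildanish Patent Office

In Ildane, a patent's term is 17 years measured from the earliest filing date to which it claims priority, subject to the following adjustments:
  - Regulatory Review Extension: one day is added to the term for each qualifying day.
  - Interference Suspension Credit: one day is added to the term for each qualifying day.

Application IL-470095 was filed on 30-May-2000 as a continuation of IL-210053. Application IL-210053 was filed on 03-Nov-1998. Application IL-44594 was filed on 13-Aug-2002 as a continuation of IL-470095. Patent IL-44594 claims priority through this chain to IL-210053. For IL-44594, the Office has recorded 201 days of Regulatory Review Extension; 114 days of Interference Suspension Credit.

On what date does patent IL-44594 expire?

2016-09-13

Earliest priority filing: 3 November 1998.
Base term: 3 November 1998 + 17 years → 3 November 2015.
Regulatory Review Extension: +201 days → 22 May 2016.
Interference Suspension Credit: +114 days → 13 September 2016.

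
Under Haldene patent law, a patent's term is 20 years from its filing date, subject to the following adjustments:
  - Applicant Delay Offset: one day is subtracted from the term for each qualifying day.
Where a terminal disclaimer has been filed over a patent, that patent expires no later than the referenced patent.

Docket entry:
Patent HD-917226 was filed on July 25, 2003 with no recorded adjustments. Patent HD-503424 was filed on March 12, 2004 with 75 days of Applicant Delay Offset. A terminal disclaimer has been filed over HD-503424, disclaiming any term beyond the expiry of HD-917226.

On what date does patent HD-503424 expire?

Natural term of HD-503424:
  Base: filing + 20 years → 12 March 2024.
  Applicant Delay Offset: −75 days → 28 December 2023.
Expiry of referenced patent HD-917226:
  Base: filing + 20 years → 25 July 2023.
Terminal disclaimer: HD-503424 expires on the earlier of 28 December 2023 and 25 July 2023.

July 25, 2023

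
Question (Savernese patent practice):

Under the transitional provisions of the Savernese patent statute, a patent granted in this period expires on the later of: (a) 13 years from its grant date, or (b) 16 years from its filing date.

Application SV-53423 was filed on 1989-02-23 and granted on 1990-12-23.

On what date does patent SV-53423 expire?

(a) grant + 13 years → 23 December 2003.
(b) filing + 16 years → 23 February 2005.
Later of the two: 23 February 2005.

2005-02-23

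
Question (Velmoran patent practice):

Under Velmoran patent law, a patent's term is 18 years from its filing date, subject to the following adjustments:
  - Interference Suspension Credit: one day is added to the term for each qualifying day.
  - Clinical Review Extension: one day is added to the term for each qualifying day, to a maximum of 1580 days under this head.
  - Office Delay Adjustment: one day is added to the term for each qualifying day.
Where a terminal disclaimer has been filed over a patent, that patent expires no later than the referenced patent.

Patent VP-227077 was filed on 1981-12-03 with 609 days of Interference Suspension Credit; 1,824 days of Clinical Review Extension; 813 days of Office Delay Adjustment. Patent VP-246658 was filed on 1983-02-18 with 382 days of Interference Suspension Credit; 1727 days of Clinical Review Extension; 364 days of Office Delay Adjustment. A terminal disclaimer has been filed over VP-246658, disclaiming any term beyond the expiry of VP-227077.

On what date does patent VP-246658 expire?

July 3, 2007

Natural term of VP-246658:
  Base: filing + 18 years → 18 February 2001.
  Interference Suspension Credit: +382 days → 7 March 2002.
  Clinical Review Extension: 1727 days claimed exceeds the 1580-day cap, so +1580 days → 4 July 2006.
  Office Delay Adjustment: +364 days → 3 July 2007.
Expiry of referenced patent VP-227077:
  Base: filing + 18 years → 3 December 1999.
  Interference Suspension Credit: +609 days → 3 August 2001.
  Clinical Review Extension: 1824 days claimed exceeds the 1580-day cap, so +1580 days → 30 November 2005.
  Office Delay Adjustment: +813 days → 21 February 2008.
Terminal disclaimer: VP-246658 expires on the earlier of 3 July 2007 and 21 February 2008.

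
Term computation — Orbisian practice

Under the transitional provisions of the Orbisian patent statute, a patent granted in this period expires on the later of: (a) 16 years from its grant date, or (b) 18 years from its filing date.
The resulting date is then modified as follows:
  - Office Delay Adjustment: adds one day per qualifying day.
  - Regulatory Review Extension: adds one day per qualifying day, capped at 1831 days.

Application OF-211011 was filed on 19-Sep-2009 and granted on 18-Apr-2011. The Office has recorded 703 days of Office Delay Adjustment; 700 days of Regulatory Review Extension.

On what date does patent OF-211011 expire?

2031-07-23

(a) grant + 16 years → 18 April 2027.
(b) filing + 18 years → 19 September 2027.
Later of the two: 19 September 2027.
Office Delay Adjustment: +703 days → 22 August 2029.
Regulatory Review Extension: 700 days (within the 1831-day cap) → +700 days → 23 July 2031.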